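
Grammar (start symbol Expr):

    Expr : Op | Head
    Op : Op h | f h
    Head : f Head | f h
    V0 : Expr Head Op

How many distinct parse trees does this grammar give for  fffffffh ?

Parse trees for fffffffh:
  [Expr [Head f [Head f [Head f [Head f [Head f [Head f [Head f h]]]]]]]]

1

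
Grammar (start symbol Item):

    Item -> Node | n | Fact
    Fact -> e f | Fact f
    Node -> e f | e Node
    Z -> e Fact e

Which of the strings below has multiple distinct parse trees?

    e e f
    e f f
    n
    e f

e e f: 1 tree
e f f: 1 tree
n: 1 tree
e f: 2 trees

e f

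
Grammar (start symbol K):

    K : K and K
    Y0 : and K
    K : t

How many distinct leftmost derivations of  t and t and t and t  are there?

5

Parse trees for t and t and t and t:
  [K [K t] and [K [K t] and [K [K t] and [K t]]]]
  [K [K t] and [K [K [K t] and [K t]] and [K t]]]
  [K [K [K t] and [K t]] and [K [K t] and [K t]]]
  [K [K [K t] and [K [K t] and [K t]]] and [K t]]
  [K [K [K [K t] and [K t]] and [K t]] and [K t]]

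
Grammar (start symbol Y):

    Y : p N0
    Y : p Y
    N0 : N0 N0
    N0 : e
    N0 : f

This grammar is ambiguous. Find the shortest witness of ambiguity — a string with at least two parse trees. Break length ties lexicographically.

p e e e

length 2: no string has ≥2 trees
length 3: no string has ≥2 trees
length 4: p e e e has 2 parse trees

Two derivations of p e e e:
  Y ⇒ p N0 ⇒ p N0 N0 ⇒ p N0 N0 N0 ⇒ p e N0 N0 ⇒ p e e N0 ⇒ p e e e
  Y ⇒ p N0 ⇒ p N0 N0 ⇒ p e N0 ⇒ p e N0 N0 ⇒ p e e N0 ⇒ p e e e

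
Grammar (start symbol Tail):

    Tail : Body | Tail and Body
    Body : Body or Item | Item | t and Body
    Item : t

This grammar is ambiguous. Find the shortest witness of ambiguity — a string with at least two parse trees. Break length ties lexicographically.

length 1: no string has ≥2 trees
length 3: t and t has 2 parse trees

Two derivations of t and t:
  Tail ⇒ Body ⇒ t and Body ⇒ t and Item ⇒ t and t
  Tail ⇒ Tail and Body ⇒ Body and Body ⇒ Item and Body ⇒ t and Body ⇒ t and Item ⇒ t and t

t and t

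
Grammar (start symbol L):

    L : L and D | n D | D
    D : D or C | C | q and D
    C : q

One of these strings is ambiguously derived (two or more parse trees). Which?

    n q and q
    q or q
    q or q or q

n q and q: 2 trees
q or q: 1 tree
q or q or q: 1 tree

n q and q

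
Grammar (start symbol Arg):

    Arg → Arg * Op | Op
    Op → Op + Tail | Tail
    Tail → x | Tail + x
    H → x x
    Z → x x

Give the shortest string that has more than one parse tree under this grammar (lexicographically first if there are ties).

length 1: no string has ≥2 trees
length 3: x + x has 2 parse trees

Two derivations of x + x:
  Arg ⇒ Op ⇒ Op + Tail ⇒ Tail + Tail ⇒ x + Tail ⇒ x + x
  Arg ⇒ Op ⇒ Tail ⇒ Tail + x ⇒ x + x

x + x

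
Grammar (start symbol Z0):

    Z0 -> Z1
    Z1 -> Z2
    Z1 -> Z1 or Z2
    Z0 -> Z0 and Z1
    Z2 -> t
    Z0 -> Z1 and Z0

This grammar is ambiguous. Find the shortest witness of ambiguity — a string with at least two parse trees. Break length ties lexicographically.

length 1: no string has ≥2 trees
length 3: t and t has 2 parse trees

Two derivations of t and t:
  Z0 ⇒ Z0 and Z1 ⇒ Z1 and Z1 ⇒ Z2 and Z1 ⇒ t and Z1 ⇒ t and Z2 ⇒ t and t
  Z0 ⇒ Z1 and Z0 ⇒ Z2 and Z0 ⇒ t and Z0 ⇒ t and Z1 ⇒ t and Z2 ⇒ t and t

t and t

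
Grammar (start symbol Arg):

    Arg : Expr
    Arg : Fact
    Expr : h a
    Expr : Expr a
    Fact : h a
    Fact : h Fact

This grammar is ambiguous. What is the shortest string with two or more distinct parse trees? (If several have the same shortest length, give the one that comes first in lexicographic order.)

h a

length 2: h a has 2 parse trees

Two derivations of h a:
  Arg ⇒ Expr ⇒ h a
  Arg ⇒ Fact ⇒ h a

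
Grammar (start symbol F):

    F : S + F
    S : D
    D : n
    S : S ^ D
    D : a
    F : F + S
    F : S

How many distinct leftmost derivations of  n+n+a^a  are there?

Parse trees for n+n+a^a:
  [F [S [D n]] + [F [S [D n]] + [F [S [S [D a]] ^ [D a]]]]]
  [F [S [D n]] + [F [F [S [D n]]] + [S [S [D a]] ^ [D a]]]]
  [F [F [S [D n]] + [F [S [D n]]]] + [S [S [D a]] ^ [D a]]]
  [F [F [F [S [D n]]] + [S [D n]]] + [S [S [D a]] ^ [D a]]]

4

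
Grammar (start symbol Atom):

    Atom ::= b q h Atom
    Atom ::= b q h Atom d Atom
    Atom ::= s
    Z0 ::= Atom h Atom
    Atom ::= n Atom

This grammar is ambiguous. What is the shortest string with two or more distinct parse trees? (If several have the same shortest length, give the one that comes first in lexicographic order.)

b q h b q h s d s

length 1: no string has ≥2 trees
length 2: no string has ≥2 trees
length 3: no string has ≥2 trees
length 4: no string has ≥2 trees
length 5: no string has ≥2 trees
length 6: no string has ≥2 trees
length 7: no string has ≥2 trees
length 8: no string has ≥2 trees
length 9: b q h b q h s d s has 2 parse trees

Two derivations of b q h b q h s d s:
  Atom ⇒ b q h Atom ⇒ b q h b q h Atom d Atom ⇒ b q h b q h s d Atom ⇒ b q h b q h s d s
  Atom ⇒ b q h Atom d Atom ⇒ b q h b q h Atom d Atom ⇒ b q h b q h s d Atom ⇒ b q h b q h s d s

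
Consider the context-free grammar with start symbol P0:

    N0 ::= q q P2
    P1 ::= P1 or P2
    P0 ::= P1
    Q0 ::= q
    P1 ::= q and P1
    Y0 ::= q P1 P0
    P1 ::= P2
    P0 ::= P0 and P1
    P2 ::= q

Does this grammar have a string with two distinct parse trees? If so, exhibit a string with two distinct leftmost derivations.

Ambiguous

Witness: q and q

Derivation 1: P0 ⇒ P1 ⇒ q and P1 ⇒ q and P2 ⇒ q and q
Derivation 2: P0 ⇒ P0 and P1 ⇒ P1 and P1 ⇒ P2 and P1 ⇒ q and P1 ⇒ q and P2 ⇒ q and q

Two distinct leftmost derivations for the same string.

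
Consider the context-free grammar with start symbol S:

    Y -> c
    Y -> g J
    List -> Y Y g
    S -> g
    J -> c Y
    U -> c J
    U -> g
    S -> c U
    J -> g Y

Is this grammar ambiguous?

Only S, U, J, Y are reachable from S; ignoring the rest: Each reachable nonterminal has at most one production per leading terminal, and all productions are right-linear; the derivation is determined token-by-token.

Unambiguous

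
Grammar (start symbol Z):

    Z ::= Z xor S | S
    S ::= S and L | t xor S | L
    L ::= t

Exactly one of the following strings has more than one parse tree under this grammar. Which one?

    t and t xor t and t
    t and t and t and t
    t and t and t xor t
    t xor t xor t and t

t and t xor t and t: 1 tree
t and t and t and t: 1 tree
t and t and t xor t: 1 tree
t xor t xor t and t: 7 trees

t xor t xor t and t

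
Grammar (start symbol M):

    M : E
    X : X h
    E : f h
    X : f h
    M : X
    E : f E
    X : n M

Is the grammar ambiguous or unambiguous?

Witness: f h

Derivation 1: M ⇒ E ⇒ f h
Derivation 2: M ⇒ X ⇒ f h

Two distinct leftmost derivations for the same string.

Ambiguous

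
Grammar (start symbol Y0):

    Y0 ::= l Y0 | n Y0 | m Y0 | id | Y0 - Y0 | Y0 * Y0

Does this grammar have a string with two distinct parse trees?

Witness: l id * id

Derivation 1: Y0 ⇒ l Y0 ⇒ l Y0 * Y0 ⇒ l id * Y0 ⇒ l id * id
Derivation 2: Y0 ⇒ Y0 * Y0 ⇒ l Y0 * Y0 ⇒ l id * Y0 ⇒ l id * id

Two distinct leftmost derivations for the same string.

Ambiguous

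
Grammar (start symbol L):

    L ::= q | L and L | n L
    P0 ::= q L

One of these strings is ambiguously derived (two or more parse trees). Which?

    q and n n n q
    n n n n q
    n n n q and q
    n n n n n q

n n n q and q

q and n n n q: 1 tree
n n n n q: 1 tree
n n n q and q: 4 trees
n n n n n q: 1 tree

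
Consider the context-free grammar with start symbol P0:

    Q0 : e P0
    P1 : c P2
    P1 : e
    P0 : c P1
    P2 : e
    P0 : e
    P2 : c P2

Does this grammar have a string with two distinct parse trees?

Unambiguous

Only P0, P1, P2 are reachable from P0; ignoring the rest: Restricted to the reachable nonterminals, every rule has the form A → t or A → t B, and no two rules for the same A share a first terminal. The grammar encodes a DFA — one run per string.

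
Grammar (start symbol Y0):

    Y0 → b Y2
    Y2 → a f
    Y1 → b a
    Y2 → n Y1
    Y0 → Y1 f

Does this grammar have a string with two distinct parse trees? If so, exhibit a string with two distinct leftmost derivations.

Ambiguous

Witness: b a f

Derivation 1: Y0 ⇒ b Y2 ⇒ b a f
Derivation 2: Y0 ⇒ Y1 f ⇒ b a f

Two distinct leftmost derivations for the same string.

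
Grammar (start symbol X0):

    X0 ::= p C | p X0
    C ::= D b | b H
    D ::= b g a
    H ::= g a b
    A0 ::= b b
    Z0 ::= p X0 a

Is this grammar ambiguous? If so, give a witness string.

Ambiguous

Witness: p b g a b

Derivation 1: X0 ⇒ p C ⇒ p D b ⇒ p b g a b
Derivation 2: X0 ⇒ p C ⇒ p b H ⇒ p b g a b

Two distinct leftmost derivations for the same string.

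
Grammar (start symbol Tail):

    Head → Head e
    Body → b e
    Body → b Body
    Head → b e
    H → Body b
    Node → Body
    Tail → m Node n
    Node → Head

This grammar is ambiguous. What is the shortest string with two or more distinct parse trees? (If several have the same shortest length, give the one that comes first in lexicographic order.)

m b e n

length 4: m b e n has 2 parse trees

Two derivations of m b e n:
  Tail ⇒ m Node n ⇒ m Body n ⇒ m b e n
  Tail ⇒ m Node n ⇒ m Head n ⇒ m b e n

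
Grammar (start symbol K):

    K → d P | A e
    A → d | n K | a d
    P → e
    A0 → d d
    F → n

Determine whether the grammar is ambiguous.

Ambiguous

Witness: d e

Derivation 1: K ⇒ d P ⇒ d e
Derivation 2: K ⇒ A e ⇒ d e

Two distinct leftmost derivations for the same string.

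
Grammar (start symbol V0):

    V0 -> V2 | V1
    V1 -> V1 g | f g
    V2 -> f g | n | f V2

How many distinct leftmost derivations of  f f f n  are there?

Parse trees for f f f n:
  [V0 [V2 f [V2 f [V2 f [V2 n]]]]]

1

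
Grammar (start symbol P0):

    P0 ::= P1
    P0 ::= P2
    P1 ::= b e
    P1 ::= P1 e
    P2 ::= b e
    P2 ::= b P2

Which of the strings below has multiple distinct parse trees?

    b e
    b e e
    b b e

b e

b e: 2 trees
b e e: 1 tree
b b e: 1 tree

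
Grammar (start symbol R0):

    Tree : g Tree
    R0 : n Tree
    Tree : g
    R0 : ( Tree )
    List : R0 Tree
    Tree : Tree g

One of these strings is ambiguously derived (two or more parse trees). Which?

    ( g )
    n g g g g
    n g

n g g g g

( g ): 1 tree
n g g g g: 8 trees
n g: 1 tree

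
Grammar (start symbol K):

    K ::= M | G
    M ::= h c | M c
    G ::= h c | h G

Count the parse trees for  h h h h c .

1

Parse trees for h h h h c:
  [K [G h [G h [G h [G h c]]]]]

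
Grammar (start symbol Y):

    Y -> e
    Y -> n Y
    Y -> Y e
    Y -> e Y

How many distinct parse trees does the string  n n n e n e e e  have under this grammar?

29

Parse trees for n n n e n e e e (showing first 6 of 29):
  [Y n [Y n [Y n [Y [Y [Y e [Y n [Y e]]] e] e]]]]
  [Y n [Y n [Y n [Y [Y e [Y n [Y [Y e] e]]] e]]]]
  [Y n [Y n [Y n [Y [Y e [Y n [Y e [Y e]]]] e]]]]
  [Y n [Y n [Y n [Y [Y e [Y [Y n [Y e]] e]] e]]]]
  [Y n [Y n [Y n [Y e [Y n [Y [Y [Y e] e] e]]]]]]
  [Y n [Y n [Y n [Y e [Y n [Y [Y e [Y e]] e]]]]]]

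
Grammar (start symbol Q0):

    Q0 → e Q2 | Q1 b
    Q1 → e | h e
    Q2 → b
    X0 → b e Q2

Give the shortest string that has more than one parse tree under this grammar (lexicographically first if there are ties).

length 2: e b has 2 parse trees

Two derivations of e b:
  Q0 ⇒ e Q2 ⇒ e b
  Q0 ⇒ Q1 b ⇒ e b

e b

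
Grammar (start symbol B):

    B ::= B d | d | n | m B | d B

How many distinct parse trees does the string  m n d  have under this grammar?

2

Parse trees for m n d:
  [B [B m [B n]] d]
  [B m [B [B n] d]]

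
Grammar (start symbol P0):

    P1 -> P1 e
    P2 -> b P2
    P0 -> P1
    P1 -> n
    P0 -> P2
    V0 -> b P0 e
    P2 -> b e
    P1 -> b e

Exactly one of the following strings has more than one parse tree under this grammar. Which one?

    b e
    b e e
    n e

b e

b e: 2 trees
b e e: 1 tree
n e: 1 tree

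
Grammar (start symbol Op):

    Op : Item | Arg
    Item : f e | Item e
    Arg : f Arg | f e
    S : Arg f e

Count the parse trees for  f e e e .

Parse trees for f e e e:
  [Op [Item [Item [Item f e] e] e]]

1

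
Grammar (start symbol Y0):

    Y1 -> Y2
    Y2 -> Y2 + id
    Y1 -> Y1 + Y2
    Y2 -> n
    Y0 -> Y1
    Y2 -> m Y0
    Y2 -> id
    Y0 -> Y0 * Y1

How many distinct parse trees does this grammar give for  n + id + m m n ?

Parse trees for n + id + m m n:
  [Y0 [Y1 [Y1 [Y2 [Y2 n] + id]] + [Y2 m [Y0 [Y1 [Y2 m [Y0 [Y1 [Y2 n]]]]]]]]]
  [Y0 [Y1 [Y1 [Y1 [Y2 n]] + [Y2 id]] + [Y2 m [Y0 [Y1 [Y2 m [Y0 [Y1 [Y2 n]]]]]]]]]

2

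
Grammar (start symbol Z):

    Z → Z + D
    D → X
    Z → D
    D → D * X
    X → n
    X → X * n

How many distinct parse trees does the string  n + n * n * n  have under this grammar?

4

Parse trees for n + n * n * n:
  [Z [Z [D [X n]]] + [D [X [X [X n] * n] * n]]]
  [Z [Z [D [X n]]] + [D [D [X n]] * [X [X n] * n]]]
  [Z [Z [D [X n]]] + [D [D [X [X n] * n]] * [X n]]]
  [Z [Z [D [X n]]] + [D [D [D [X n]] * [X n]] * [X n]]]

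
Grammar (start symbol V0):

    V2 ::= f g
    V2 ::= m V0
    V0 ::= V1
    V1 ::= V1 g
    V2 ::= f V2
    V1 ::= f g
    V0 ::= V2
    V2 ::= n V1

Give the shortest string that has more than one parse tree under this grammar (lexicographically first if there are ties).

length 2: f g has 2 parse trees

Two derivations of f g:
  V0 ⇒ V1 ⇒ f g
  V0 ⇒ V2 ⇒ f g

f g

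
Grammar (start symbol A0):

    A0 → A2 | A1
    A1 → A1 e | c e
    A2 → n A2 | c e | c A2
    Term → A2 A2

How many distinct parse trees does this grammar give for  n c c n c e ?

Parse trees for n c c n c e:
  [A0 [A2 n [A2 c [A2 c [A2 n [A2 c e]]]]]]

1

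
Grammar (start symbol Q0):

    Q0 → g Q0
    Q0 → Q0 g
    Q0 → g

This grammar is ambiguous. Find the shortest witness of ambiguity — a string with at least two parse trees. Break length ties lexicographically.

g g

length 1: no string has ≥2 trees
length 2: g g has 2 parse trees

Two derivations of g g:
  Q0 ⇒ g Q0 ⇒ g g
  Q0 ⇒ Q0 g ⇒ g g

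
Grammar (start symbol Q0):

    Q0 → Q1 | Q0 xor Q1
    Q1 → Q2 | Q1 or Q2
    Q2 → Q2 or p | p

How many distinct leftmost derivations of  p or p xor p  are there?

Parse trees for p or p xor p:
  [Q0 [Q0 [Q1 [Q2 [Q2 p] or p]]] xor [Q1 [Q2 p]]]
  [Q0 [Q0 [Q1 [Q1 [Q2 p]] or [Q2 p]]] xor [Q1 [Q2 p]]]

2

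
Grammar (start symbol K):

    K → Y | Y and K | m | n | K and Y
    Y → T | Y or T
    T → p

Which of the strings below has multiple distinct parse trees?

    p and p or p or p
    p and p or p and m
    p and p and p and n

p and p or p or p

p and p or p or p: 2 trees
p and p or p and m: 1 tree
p and p and p and n: 1 tree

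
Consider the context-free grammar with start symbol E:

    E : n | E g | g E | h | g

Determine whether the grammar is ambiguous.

Ambiguous

Witness: g g

Derivation 1: E ⇒ E g ⇒ g g
Derivation 2: E ⇒ g E ⇒ g g

Two distinct leftmost derivations for the same string.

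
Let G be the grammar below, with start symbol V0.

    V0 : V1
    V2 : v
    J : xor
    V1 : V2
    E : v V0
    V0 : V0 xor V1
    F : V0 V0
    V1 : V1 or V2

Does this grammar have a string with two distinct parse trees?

(F, J, E are unreachable from V0, so their rules don't affect L(V0).) This is a standard precedence ladder (V0 over V1 over V2), with each level left-recursive on its own operator ('xor' at V0, 'or' at V1). That structure is LR(1), hence unambiguous.

Unambiguous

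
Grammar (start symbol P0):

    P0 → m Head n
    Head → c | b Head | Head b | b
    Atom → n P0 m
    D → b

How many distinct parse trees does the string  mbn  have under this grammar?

1

Parse trees for mbn:
  [P0 m [Head b] n]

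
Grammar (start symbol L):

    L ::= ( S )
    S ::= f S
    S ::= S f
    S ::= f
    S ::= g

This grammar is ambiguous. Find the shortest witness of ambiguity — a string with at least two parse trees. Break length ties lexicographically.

( f f )

length 3: no string has ≥2 trees
length 4: ( f f ) has 2 parse trees

Two derivations of ( f f ):
  L ⇒ ( S ) ⇒ ( f S ) ⇒ ( f f )
  L ⇒ ( S ) ⇒ ( S f ) ⇒ ( f f )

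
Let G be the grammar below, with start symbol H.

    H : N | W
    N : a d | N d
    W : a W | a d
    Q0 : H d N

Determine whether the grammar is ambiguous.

Ambiguous

Witness: a d

Derivation 1: H ⇒ N ⇒ a d
Derivation 2: H ⇒ W ⇒ a d

Two distinct leftmost derivations for the same string.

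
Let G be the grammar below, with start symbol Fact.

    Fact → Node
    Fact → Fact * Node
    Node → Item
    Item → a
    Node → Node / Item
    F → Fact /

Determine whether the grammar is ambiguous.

Unambiguous

Only Fact, Node, Item are reachable from Fact; ignoring the rest: The grammar is stratified — Fact handles '*' (left-recursive), Node handles '/', Item atoms. Each operator has a fixed associativity and precedence level, so every string has one parse.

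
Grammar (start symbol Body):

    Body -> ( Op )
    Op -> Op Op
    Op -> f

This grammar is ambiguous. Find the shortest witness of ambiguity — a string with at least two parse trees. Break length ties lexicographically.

( f f f )

length 3: no string has ≥2 trees
length 4: no string has ≥2 trees
length 5: ( f f f ) has 2 parse trees

Two derivations of ( f f f ):
  Body ⇒ ( Op ) ⇒ ( Op Op ) ⇒ ( Op Op Op ) ⇒ ( f Op Op ) ⇒ ( f f Op ) ⇒ ( f f f )
  Body ⇒ ( Op ) ⇒ ( Op Op ) ⇒ ( f Op ) ⇒ ( f Op Op ) ⇒ ( f f Op ) ⇒ ( f f f )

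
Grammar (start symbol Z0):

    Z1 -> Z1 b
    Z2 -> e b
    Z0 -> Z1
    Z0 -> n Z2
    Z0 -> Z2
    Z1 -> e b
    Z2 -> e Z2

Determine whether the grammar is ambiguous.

Witness: e b

Derivation 1: Z0 ⇒ Z1 ⇒ e b
Derivation 2: Z0 ⇒ Z2 ⇒ e b

Two distinct leftmost derivations for the same string.

Ambiguous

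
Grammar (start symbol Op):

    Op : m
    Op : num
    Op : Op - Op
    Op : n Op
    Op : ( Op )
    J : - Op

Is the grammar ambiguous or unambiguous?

Ambiguous

Witness: n m - m

Derivation 1: Op ⇒ Op - Op ⇒ n Op - Op ⇒ n m - Op ⇒ n m - m
Derivation 2: Op ⇒ n Op ⇒ n Op - Op ⇒ n m - Op ⇒ n m - m

Two distinct leftmost derivations for the same string.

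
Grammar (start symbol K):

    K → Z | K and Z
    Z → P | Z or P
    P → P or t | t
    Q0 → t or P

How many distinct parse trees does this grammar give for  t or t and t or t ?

Parse trees for t or t and t or t:
  [K [K [Z [P [P t] or t]]] and [Z [P [P t] or t]]]
  [K [K [Z [P [P t] or t]]] and [Z [Z [P t]] or [P t]]]
  [K [K [Z [Z [P t]] or [P t]]] and [Z [P [P t] or t]]]
  [K [K [Z [Z [P t]] or [P t]]] and [Z [Z [P t]] or [P t]]]

4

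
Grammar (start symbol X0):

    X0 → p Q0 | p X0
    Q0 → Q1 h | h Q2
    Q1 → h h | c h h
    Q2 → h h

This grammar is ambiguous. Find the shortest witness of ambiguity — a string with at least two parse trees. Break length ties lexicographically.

length 4: p h h h has 2 parse trees

Two derivations of p h h h:
  X0 ⇒ p Q0 ⇒ p Q1 h ⇒ p h h h
  X0 ⇒ p Q0 ⇒ p h Q2 ⇒ p h h h

p h h h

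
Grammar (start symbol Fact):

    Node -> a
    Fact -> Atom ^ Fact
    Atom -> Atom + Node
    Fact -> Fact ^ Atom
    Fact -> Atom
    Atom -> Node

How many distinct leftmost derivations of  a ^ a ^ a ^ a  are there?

8

Parse trees for a ^ a ^ a ^ a:
  [Fact [Atom [Node a]] ^ [Fact [Atom [Node a]] ^ [Fact [Atom [Node a]] ^ [Fact [Atom [Node a]]]]]]
  [Fact [Atom [Node a]] ^ [Fact [Atom [Node a]] ^ [Fact [Fact [Atom [Node a]]] ^ [Atom [Node a]]]]]
  [Fact [Atom [Node a]] ^ [Fact [Fact [Atom [Node a]] ^ [Fact [Atom [Node a]]]] ^ [Atom [Node a]]]]
  [Fact [Atom [Node a]] ^ [Fact [Fact [Fact [Atom [Node a]]] ^ [Atom [Node a]]] ^ [Atom [Node a]]]]
  [Fact [Fact [Atom [Node a]] ^ [Fact [Atom [Node a]] ^ [Fact [Atom [Node a]]]]] ^ [Atom [Node a]]]
  [Fact [Fact [Atom [Node a]] ^ [Fact [Fact [Atom [Node a]]] ^ [Atom [Node a]]]] ^ [Atom [Node a]]]
  [Fact [Fact [Fact [Atom [Node a]] ^ [Fact [Atom [Node a]]]] ^ [Atom [Node a]]] ^ [Atom [Node a]]]
  [Fact [Fact [Fact [Fact [Atom [Node a]]] ^ [Atom [Node a]]] ^ [Atom [Node a]]] ^ [Atom [Node a]]]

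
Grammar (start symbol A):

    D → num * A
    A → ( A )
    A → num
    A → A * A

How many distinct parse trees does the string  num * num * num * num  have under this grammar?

5

Parse trees for num * num * num * num:
  [A [A num] * [A [A num] * [A [A num] * [A num]]]]
  [A [A num] * [A [A [A num] * [A num]] * [A num]]]
  [A [A [A num] * [A num]] * [A [A num] * [A num]]]
  [A [A [A num] * [A [A num] * [A num]]] * [A num]]
  [A [A [A [A num] * [A num]] * [A num]] * [A num]]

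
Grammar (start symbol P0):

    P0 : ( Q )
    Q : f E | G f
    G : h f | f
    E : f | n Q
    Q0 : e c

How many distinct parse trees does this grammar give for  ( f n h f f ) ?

Parse trees for ( f n h f f ):
  [P0 ( [Q f [E n [Q [G h f] f]]] )]

1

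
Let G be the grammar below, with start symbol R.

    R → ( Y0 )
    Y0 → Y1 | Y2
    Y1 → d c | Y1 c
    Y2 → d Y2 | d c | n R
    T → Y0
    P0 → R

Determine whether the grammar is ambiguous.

Witness: ( d c )

Derivation 1: R ⇒ ( Y0 ) ⇒ ( Y1 ) ⇒ ( d c )
Derivation 2: R ⇒ ( Y0 ) ⇒ ( Y2 ) ⇒ ( d c )

Two distinct leftmost derivations for the same string.

Ambiguous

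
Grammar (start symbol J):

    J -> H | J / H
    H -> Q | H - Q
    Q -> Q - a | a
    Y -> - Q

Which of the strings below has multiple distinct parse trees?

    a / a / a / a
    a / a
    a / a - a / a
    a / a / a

a / a - a / a

a / a / a / a: 1 tree
a / a: 1 tree
a / a - a / a: 2 trees
a / a / a: 1 tree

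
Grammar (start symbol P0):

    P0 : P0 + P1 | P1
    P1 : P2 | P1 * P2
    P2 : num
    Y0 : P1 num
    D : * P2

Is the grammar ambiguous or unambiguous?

Unambiguous

Only P0, P1, P2 are reachable from P0; ignoring the rest: The grammar is stratified — P0 handles '+' (left-recursive), P1 handles '*', P2 atoms. Each operator has a fixed associativity and precedence level, so every string has one parse.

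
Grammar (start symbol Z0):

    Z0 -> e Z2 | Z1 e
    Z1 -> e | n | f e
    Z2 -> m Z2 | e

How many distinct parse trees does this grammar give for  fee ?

Parse trees for fee:
  [Z0 [Z1 f e] e]

1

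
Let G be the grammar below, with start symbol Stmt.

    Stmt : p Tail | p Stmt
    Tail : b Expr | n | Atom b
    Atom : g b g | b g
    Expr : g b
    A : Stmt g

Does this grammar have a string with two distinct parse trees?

Ambiguous

Witness: p b g b

Derivation 1: Stmt ⇒ p Tail ⇒ p b Expr ⇒ p b g b
Derivation 2: Stmt ⇒ p Tail ⇒ p Atom b ⇒ p b g b

Two distinct leftmost derivations for the same string.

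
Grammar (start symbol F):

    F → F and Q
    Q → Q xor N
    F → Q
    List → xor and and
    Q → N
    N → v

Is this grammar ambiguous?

(List is unreachable from F, so its rules don't affect L(F).) F → F and Q | Q  ;  Q → Q xor N | N  — a left-associative chain with N at the bottom. Each string factors uniquely by precedence.

Unambiguous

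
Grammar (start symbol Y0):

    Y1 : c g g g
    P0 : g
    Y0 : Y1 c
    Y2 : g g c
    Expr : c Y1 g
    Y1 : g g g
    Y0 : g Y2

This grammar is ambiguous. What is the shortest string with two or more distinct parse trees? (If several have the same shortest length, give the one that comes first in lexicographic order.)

length 4: g g g c has 2 parse trees

Two derivations of g g g c:
  Y0 ⇒ Y1 c ⇒ g g g c
  Y0 ⇒ g Y2 ⇒ g g g c

g g g c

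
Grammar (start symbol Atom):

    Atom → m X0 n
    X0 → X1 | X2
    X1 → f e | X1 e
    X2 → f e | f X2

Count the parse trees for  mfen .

2

Parse trees for mfen:
  [Atom m [X0 [X1 f e]] n]
  [Atom m [X0 [X2 f e]] n]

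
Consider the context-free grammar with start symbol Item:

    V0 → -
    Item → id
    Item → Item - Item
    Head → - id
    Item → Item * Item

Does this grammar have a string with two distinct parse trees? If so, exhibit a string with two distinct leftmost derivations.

Ambiguous

Witness: id * id * id

Derivation 1: Item ⇒ Item * Item ⇒ id * Item ⇒ id * Item * Item ⇒ id * id * Item ⇒ id * id * id
Derivation 2: Item ⇒ Item * Item ⇒ Item * Item * Item ⇒ id * Item * Item ⇒ id * id * Item ⇒ id * id * id

Two distinct leftmost derivations for the same string.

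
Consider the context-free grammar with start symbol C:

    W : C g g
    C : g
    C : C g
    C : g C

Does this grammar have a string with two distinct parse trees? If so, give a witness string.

Ambiguous

Witness: g g

Derivation 1: C ⇒ C g ⇒ g g
Derivation 2: C ⇒ g C ⇒ g g

Two distinct leftmost derivations for the same string.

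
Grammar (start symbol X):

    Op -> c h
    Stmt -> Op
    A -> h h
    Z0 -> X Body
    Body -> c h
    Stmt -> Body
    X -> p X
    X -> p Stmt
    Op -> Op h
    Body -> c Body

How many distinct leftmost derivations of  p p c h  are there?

Parse trees for p p c h:
  [X p [X p [Stmt [Op c h]]]]
  [X p [X p [Stmt [Body c h]]]]

2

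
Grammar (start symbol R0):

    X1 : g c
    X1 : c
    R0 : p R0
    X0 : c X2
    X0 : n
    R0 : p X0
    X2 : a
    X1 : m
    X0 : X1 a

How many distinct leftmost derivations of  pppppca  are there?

Parse trees for pppppca:
  [R0 p [R0 p [R0 p [R0 p [R0 p [X0 c [X2 a]]]]]]]
  [R0 p [R0 p [R0 p [R0 p [R0 p [X0 [X1 c] a]]]]]]

2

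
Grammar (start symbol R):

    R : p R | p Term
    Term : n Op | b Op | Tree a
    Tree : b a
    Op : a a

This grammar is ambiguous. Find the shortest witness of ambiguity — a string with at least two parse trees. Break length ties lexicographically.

length 4: p b a a has 2 parse trees

Two derivations of p b a a:
  R ⇒ p Term ⇒ p b Op ⇒ p b a a
  R ⇒ p Term ⇒ p Tree a ⇒ p b a a

p b a a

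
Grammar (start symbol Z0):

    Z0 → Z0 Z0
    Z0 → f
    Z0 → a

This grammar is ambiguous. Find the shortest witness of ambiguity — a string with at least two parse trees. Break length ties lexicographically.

length 1: no string has ≥2 trees
length 2: no string has ≥2 trees
length 3: a a a has 2 parse trees

Two derivations of a a a:
  Z0 ⇒ Z0 Z0 ⇒ Z0 Z0 Z0 ⇒ a Z0 Z0 ⇒ a a Z0 ⇒ a a a
  Z0 ⇒ Z0 Z0 ⇒ a Z0 ⇒ a Z0 Z0 ⇒ a a Z0 ⇒ a a a

a a a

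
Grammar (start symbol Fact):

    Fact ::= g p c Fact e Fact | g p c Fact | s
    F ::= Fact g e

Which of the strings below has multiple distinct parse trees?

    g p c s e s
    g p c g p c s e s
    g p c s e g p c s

g p c g p c s e s

g p c s e s: 1 tree
g p c g p c s e s: 2 trees
g p c s e g p c s: 1 tree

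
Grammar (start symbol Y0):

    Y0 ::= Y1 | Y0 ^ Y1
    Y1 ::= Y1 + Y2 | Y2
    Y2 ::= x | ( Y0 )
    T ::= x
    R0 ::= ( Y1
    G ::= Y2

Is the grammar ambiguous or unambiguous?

Unambiguous

(T, R0, G are unreachable from Y0, so their rules don't affect L(Y0).) The grammar is stratified — Y0 handles '^' (left-recursive), Y1 handles '+', Y2 atoms. Each operator has a fixed associativity and precedence level, so every string has one parse.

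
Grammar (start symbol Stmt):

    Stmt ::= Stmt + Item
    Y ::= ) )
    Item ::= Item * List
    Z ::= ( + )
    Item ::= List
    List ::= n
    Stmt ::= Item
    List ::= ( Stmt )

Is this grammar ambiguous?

Unambiguous

Only Stmt, Item, List are reachable from Stmt; ignoring the rest: The grammar is stratified — Stmt handles '+' (left-recursive), Item handles '*', List atoms. Each operator has a fixed associativity and precedence level, so every string has one parse.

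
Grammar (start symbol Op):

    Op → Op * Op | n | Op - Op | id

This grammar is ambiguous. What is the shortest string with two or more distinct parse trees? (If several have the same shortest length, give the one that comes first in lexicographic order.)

length 1: no string has ≥2 trees
length 3: no string has ≥2 trees
length 5: id * id * id has 2 parse trees

Two derivations of id * id * id:
  Op ⇒ Op * Op ⇒ Op * Op * Op ⇒ id * Op * Op ⇒ id * id * Op ⇒ id * id * id
  Op ⇒ Op * Op ⇒ id * Op ⇒ id * Op * Op ⇒ id * id * Op ⇒ id * id * id

id * id * id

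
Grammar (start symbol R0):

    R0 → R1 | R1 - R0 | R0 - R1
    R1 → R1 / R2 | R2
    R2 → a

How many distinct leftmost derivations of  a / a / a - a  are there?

Parse trees for a / a / a - a:
  [R0 [R1 [R1 [R1 [R2 a]] / [R2 a]] / [R2 a]] - [R0 [R1 [R2 a]]]]
  [R0 [R0 [R1 [R1 [R1 [R2 a]] / [R2 a]] / [R2 a]]] - [R1 [R2 a]]]

2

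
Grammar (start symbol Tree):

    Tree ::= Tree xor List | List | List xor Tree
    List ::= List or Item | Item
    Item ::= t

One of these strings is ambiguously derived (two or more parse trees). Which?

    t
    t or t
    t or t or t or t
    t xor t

t xor t

t: 1 tree
t or t: 1 tree
t or t or t or t: 1 tree
t xor t: 2 trees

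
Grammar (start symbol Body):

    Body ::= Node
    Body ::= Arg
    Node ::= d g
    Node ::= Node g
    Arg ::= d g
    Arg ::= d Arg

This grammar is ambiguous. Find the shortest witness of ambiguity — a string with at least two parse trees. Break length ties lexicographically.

d g

length 2: d g has 2 parse trees

Two derivations of d g:
  Body ⇒ Node ⇒ d g
  Body ⇒ Arg ⇒ d g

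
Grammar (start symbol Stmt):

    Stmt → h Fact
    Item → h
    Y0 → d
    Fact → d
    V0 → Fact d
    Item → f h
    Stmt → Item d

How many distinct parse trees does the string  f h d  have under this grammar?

Parse trees for f h d:
  [Stmt [Item f h] d]

1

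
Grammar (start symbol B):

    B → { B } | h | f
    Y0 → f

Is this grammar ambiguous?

Unambiguous

(Y0 is unreachable from B, so its rules don't affect L(B).) Each string is a nest of matched brackets around a single atom. An opening bracket forces the recursive rule; an atom forces the base rule.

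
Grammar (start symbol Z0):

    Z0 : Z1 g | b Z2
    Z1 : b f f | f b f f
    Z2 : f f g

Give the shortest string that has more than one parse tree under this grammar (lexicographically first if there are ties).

b f f g

length 4: b f f g has 2 parse trees

Two derivations of b f f g:
  Z0 ⇒ Z1 g ⇒ b f f g
  Z0 ⇒ b Z2 ⇒ b f f g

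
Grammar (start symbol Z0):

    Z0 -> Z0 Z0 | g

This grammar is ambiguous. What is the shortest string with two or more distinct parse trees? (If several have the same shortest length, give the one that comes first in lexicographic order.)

length 1: no string has ≥2 trees
length 2: no string has ≥2 trees
length 3: g g g has 2 parse trees

Two derivations of g g g:
  Z0 ⇒ Z0 Z0 ⇒ Z0 Z0 Z0 ⇒ g Z0 Z0 ⇒ g g Z0 ⇒ g g g
  Z0 ⇒ Z0 Z0 ⇒ g Z0 ⇒ g Z0 Z0 ⇒ g g Z0 ⇒ g g g

g g g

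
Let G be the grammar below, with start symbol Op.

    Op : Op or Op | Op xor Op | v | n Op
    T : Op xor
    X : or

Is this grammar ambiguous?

Ambiguous

Witness: n v or v

Derivation 1: Op ⇒ Op or Op ⇒ n Op or Op ⇒ n v or Op ⇒ n v or v
Derivation 2: Op ⇒ n Op ⇒ n Op or Op ⇒ n v or Op ⇒ n v or v

Two distinct leftmost derivations for the same string.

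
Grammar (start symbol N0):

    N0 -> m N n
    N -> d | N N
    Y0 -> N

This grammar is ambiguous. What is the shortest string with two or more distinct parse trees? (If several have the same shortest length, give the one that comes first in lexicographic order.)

m d d d n

length 3: no string has ≥2 trees
length 4: no string has ≥2 trees
length 5: m d d d n has 2 parse trees

Two derivations of m d d d n:
  N0 ⇒ m N n ⇒ m N N n ⇒ m d N n ⇒ m d N N n ⇒ m d d N n ⇒ m d d d n
  N0 ⇒ m N n ⇒ m N N n ⇒ m N N N n ⇒ m d N N n ⇒ m d d N n ⇒ m d d d n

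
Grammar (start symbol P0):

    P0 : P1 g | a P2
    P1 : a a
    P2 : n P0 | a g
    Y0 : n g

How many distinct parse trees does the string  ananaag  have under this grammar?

2

Parse trees for ananaag:
  [P0 a [P2 n [P0 a [P2 n [P0 [P1 a a] g]]]]]
  [P0 a [P2 n [P0 a [P2 n [P0 a [P2 a g]]]]]]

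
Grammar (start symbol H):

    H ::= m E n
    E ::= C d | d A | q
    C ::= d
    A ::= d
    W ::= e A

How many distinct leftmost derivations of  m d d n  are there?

2

Parse trees for m d d n:
  [H m [E [C d] d] n]
  [H m [E d [A d]] n]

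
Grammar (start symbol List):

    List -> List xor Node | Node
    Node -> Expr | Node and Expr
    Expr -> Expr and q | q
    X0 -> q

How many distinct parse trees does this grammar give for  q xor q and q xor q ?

2

Parse trees for q xor q and q xor q:
  [List [List [List [Node [Expr q]]] xor [Node [Expr [Expr q] and q]]] xor [Node [Expr q]]]
  [List [List [List [Node [Expr q]]] xor [Node [Node [Expr q]] and [Expr q]]] xor [Node [Expr q]]]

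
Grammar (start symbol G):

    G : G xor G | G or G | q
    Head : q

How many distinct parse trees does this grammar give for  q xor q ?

Parse trees for q xor q:
  [G [G q] xor [G q]]

1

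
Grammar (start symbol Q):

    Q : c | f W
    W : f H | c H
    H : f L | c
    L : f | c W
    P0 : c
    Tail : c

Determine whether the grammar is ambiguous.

Unambiguous

Only Q, W, H, L are reachable from Q; ignoring the rest: Each reachable nonterminal has at most one production per leading terminal, and all productions are right-linear; the derivation is determined token-by-token.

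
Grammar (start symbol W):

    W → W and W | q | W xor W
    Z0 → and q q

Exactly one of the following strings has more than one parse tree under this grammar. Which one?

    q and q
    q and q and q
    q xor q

q and q: 1 tree
q and q and q: 2 trees
q xor q: 1 tree

q and q and q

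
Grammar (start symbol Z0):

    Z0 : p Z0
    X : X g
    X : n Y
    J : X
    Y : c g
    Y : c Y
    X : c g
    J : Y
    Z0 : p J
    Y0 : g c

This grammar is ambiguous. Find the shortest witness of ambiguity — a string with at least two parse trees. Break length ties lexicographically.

length 3: p c g has 2 parse trees

Two derivations of p c g:
  Z0 ⇒ p J ⇒ p X ⇒ p c g
  Z0 ⇒ p J ⇒ p Y ⇒ p c g

p c g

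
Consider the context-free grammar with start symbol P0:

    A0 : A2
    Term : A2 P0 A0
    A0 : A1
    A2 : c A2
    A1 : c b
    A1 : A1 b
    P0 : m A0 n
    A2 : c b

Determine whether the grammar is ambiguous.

Witness: m c b n

Derivation 1: P0 ⇒ m A0 n ⇒ m A2 n ⇒ m c b n
Derivation 2: P0 ⇒ m A0 n ⇒ m A1 n ⇒ m c b n

Two distinct leftmost derivations for the same string.

Ambiguous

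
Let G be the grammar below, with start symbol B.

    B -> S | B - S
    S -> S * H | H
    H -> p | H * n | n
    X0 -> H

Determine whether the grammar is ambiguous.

Ambiguous

Witness: n * n

Derivation 1: B ⇒ S ⇒ S * H ⇒ H * H ⇒ n * H ⇒ n * n
Derivation 2: B ⇒ S ⇒ H ⇒ H * n ⇒ n * n

Two distinct leftmost derivations for the same string.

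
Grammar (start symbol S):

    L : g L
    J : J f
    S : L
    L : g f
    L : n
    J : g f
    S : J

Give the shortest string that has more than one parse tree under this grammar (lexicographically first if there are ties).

length 1: no string has ≥2 trees
length 2: g f has 2 parse trees

Two derivations of g f:
  S ⇒ L ⇒ g f
  S ⇒ J ⇒ g f

g f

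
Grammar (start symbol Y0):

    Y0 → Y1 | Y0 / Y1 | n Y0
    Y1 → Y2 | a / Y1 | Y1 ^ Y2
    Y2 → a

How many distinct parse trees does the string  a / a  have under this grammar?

Parse trees for a / a:
  [Y0 [Y1 a / [Y1 [Y2 a]]]]
  [Y0 [Y0 [Y1 [Y2 a]]] / [Y1 [Y2 a]]]

2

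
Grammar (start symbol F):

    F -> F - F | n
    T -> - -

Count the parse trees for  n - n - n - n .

5

Parse trees for n - n - n - n:
  [F [F n] - [F [F n] - [F [F n] - [F n]]]]
  [F [F n] - [F [F [F n] - [F n]] - [F n]]]
  [F [F [F n] - [F n]] - [F [F n] - [F n]]]
  [F [F [F n] - [F [F n] - [F n]]] - [F n]]
  [F [F [F [F n] - [F n]] - [F n]] - [F n]]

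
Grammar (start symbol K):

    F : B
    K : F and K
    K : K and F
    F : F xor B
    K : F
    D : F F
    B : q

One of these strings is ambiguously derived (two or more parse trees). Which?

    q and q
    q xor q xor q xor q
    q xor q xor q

q and q: 2 trees
q xor q xor q xor q: 1 tree
q xor q xor q: 1 tree

q and q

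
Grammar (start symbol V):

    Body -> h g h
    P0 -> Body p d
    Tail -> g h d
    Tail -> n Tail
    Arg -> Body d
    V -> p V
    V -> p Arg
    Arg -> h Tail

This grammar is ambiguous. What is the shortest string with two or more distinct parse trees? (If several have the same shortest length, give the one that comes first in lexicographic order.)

length 5: p h g h d has 2 parse trees

Two derivations of p h g h d:
  V ⇒ p Arg ⇒ p Body d ⇒ p h g h d
  V ⇒ p Arg ⇒ p h Tail ⇒ p h g h d

p h g h d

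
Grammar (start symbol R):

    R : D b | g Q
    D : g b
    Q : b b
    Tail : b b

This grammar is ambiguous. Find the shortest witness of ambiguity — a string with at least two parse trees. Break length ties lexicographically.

length 3: g b b has 2 parse trees

Two derivations of g b b:
  R ⇒ D b ⇒ g b b
  R ⇒ g Q ⇒ g b b

g b b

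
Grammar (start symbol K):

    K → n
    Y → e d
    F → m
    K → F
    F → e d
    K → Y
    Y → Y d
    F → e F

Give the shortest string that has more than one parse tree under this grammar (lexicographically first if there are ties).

e d

length 1: no string has ≥2 trees
length 2: e d has 2 parse trees

Two derivations of e d:
  K ⇒ F ⇒ e d
  K ⇒ Y ⇒ e d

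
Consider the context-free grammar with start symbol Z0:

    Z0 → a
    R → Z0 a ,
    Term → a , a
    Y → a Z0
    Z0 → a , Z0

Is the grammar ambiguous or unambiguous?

Only Z0 is reachable from Z0; ignoring the rest: The reachable grammar is A → atom sep A | atom. Each atom is followed by either the separator (recurse) or end-of-string (stop) — no choice point.

Unambiguous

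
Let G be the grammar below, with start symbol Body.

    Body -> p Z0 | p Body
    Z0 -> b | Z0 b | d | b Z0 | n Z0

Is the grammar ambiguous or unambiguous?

Witness: p b b

Derivation 1: Body ⇒ p Z0 ⇒ p Z0 b ⇒ p b b
Derivation 2: Body ⇒ p Z0 ⇒ p b Z0 ⇒ p b b

Two distinct leftmost derivations for the same string.

Ambiguous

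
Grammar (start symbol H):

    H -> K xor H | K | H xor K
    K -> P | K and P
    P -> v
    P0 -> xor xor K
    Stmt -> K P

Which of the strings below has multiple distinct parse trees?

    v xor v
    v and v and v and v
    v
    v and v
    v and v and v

v xor v: 2 trees
v and v and v and v: 1 tree
v: 1 tree
v and v: 1 tree
v and v and v: 1 tree

v xor v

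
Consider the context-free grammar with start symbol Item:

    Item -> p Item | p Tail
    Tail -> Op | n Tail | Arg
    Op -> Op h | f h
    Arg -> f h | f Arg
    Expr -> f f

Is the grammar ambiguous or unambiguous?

Ambiguous

Witness: p f h

Derivation 1: Item ⇒ p Tail ⇒ p Op ⇒ p f h
Derivation 2: Item ⇒ p Tail ⇒ p Arg ⇒ p f h

Two distinct leftmost derivations for the same string.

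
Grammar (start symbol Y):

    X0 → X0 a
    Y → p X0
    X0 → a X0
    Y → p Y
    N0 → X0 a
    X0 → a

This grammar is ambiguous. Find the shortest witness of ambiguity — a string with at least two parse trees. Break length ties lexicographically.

length 2: no string has ≥2 trees
length 3: p a a has 2 parse trees

Two derivations of p a a:
  Y ⇒ p X0 ⇒ p X0 a ⇒ p a a
  Y ⇒ p X0 ⇒ p a X0 ⇒ p a a

p a a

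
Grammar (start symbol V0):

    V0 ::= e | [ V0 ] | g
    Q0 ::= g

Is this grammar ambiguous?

Unambiguous

Only V0 is reachable from V0; ignoring the rest: Each string is a nest of matched brackets around a single atom. An opening bracket forces the recursive rule; an atom forces the base rule.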